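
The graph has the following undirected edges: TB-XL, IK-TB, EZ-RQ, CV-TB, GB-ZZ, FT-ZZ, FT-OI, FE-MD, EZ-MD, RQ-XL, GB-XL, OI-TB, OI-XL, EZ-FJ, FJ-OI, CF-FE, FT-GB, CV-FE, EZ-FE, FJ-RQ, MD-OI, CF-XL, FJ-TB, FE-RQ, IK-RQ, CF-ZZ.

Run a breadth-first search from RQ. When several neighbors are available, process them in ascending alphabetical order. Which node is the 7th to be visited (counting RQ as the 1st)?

Visit RQ; enqueue EZ, FE, FJ, IK, XL → queue [EZ, FE, FJ, IK, XL]
Visit EZ; enqueue MD → queue [FE, FJ, IK, XL, MD]
Visit FE; enqueue CF, CV → queue [FJ, IK, XL, MD, CF, CV]
Visit FJ; enqueue OI, TB → queue [IK, XL, MD, CF, CV, OI, TB]
Visit IK → queue [XL, MD, CF, CV, OI, TB]
Visit XL; enqueue GB → queue [MD, CF, CV, OI, TB, GB]
Visit MD → queue [CF, CV, OI, TB, GB]
Visit CF; enqueue ZZ → queue [CV, OI, TB, GB, ZZ]
Visit CV → queue [OI, TB, GB, ZZ]
Visit OI; enqueue FT → queue [TB, GB, ZZ, FT]
Visit TB → queue [GB, ZZ, FT]
Visit GB → queue [ZZ, FT]
Visit ZZ → queue [FT]
Visit FT → queue []

Visit order: RQ, EZ, FE, FJ, IK, XL, MD, CF, CV, OI, TB, GB, ZZ, FT

MD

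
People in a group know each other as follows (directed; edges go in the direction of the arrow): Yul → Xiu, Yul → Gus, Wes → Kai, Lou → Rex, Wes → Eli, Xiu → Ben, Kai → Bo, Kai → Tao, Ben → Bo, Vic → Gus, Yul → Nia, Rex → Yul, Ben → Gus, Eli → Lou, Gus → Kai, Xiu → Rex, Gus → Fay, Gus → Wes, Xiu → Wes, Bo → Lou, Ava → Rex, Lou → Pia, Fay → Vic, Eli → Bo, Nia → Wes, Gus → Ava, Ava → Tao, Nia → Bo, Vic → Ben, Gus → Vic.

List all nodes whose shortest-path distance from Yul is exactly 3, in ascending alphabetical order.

Eli, Lou, Tao

Level 0: Yul
Level 1: Gus, Nia, Xiu
Level 2: Ava, Ben, Bo, Fay, Kai, Rex, Vic, Wes
Level 3: Eli, Lou, Tao
Level 4: Pia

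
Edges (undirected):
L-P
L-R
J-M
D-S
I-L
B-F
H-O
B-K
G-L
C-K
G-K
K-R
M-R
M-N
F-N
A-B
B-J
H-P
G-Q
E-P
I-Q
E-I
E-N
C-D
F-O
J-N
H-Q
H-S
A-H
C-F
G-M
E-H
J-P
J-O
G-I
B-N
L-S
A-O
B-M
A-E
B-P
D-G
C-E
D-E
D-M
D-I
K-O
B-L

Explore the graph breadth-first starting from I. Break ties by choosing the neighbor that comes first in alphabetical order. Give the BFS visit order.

Visit I; enqueue D, E, G, L, Q → queue [D, E, G, L, Q]
Visit D; enqueue C, M, S → queue [E, G, L, Q, C, M, S]
Visit E; enqueue A, H, N, P → queue [G, L, Q, C, M, S, A, H, N, P]
Visit G; enqueue K → queue [L, Q, C, M, S, A, H, N, P, K]
Visit L; enqueue B, R → queue [Q, C, M, S, A, H, N, P, K, B, R]
Visit Q → queue [C, M, S, A, H, N, P, K, B, R]
Visit C; enqueue F → queue [M, S, A, H, N, P, K, B, R, F]
Visit M; enqueue J → queue [S, A, H, N, P, K, B, R, F, J]
Visit S → queue [A, H, N, P, K, B, R, F, J]
Visit A; enqueue O → queue [H, N, P, K, B, R, F, J, O]
Visit H → queue [N, P, K, B, R, F, J, O]
Visit N → queue [P, K, B, R, F, J, O]
Visit P → queue [K, B, R, F, J, O]
Visit K → queue [B, R, F, J, O]
Visit B → queue [R, F, J, O]
Visit R → queue [F, J, O]
Visit F → queue [J, O]
Visit J → queue [O]
Visit O → queue []

I, D, E, G, L, Q, C, M, S, A, H, N, P, K, B, R, F, J, O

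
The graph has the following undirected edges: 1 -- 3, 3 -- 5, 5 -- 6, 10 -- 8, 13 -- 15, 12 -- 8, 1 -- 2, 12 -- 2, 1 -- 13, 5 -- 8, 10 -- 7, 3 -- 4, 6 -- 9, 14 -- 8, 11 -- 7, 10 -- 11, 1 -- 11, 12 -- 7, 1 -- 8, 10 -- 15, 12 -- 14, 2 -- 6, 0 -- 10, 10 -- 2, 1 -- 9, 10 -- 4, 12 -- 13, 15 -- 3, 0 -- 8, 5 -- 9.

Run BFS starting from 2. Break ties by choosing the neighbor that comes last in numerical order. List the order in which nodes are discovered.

2 → 12 → 10 → 6 → 1 → 14 → 13 → 8 → 7 → 15 → 11 → 4 → 0 → 9 → 5 → 3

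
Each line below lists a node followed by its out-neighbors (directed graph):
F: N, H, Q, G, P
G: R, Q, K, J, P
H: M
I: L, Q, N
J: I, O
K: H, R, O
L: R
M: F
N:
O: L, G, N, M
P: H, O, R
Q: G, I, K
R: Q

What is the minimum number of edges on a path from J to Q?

2

Level 0: J
Level 1: I, O
Level 2: G, L, M, N, Q
Level 3: F, K, P, R
Level 4: H
Q first appears at level 2.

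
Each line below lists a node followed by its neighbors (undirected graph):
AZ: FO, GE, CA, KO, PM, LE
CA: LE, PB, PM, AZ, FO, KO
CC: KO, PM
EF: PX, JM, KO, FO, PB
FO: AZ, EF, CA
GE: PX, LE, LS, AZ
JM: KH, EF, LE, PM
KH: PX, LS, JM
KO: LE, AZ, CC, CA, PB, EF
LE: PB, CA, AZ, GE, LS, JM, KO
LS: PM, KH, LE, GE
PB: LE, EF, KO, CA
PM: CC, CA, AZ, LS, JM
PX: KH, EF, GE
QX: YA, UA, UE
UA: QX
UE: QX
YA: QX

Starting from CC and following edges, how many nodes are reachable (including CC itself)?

BFS from CC visits: CC, KO, PM, LE, AZ, CA, PB, EF, LS, JM, GE, FO, PX, KH
Reachable nodes: 14 of 18 total.

14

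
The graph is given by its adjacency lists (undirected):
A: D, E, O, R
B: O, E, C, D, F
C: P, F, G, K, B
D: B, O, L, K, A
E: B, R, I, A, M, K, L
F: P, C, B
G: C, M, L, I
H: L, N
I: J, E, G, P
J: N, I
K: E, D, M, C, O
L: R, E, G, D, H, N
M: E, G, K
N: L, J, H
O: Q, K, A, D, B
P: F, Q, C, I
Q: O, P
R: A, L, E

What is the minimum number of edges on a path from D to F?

2

Level 0: D
Level 1: A, B, K, L, O
Level 2: C, E, F, G, H, M, N, Q, R
Level 3: I, J, P
F first appears at level 2.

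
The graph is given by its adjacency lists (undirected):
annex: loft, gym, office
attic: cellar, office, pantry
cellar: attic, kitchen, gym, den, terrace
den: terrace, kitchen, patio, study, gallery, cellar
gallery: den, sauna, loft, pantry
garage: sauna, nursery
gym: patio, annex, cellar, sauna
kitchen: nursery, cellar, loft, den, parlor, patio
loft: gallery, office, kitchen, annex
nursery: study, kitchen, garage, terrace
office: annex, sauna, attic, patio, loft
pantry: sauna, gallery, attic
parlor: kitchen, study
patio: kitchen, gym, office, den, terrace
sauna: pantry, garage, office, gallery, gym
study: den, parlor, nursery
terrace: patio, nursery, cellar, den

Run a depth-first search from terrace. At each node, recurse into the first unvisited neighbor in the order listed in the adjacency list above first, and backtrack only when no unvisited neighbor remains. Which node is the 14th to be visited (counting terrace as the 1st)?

loft

Visit terrace
terrace → patio
patio → kitchen
kitchen → nursery
nursery → study
study → den
den → gallery
gallery → sauna
sauna → pantry
pantry → attic
attic → cellar
cellar → gym
gym → annex
annex → loft
loft → office
sauna → garage
study → parlor

Visit order: terrace, patio, kitchen, nursery, study, den, gallery, sauna, pantry, attic, cellar, gym, annex, loft, office, garage, parlor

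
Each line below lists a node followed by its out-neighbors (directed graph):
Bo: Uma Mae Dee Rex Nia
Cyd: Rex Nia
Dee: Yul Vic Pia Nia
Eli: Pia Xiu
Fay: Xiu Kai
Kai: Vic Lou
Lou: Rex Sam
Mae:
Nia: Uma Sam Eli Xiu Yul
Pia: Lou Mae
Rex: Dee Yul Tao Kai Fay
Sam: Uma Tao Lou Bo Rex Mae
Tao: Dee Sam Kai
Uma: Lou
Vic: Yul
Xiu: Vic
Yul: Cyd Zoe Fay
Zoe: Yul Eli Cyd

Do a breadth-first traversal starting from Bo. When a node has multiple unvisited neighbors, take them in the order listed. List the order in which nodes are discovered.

Bo Uma Mae Dee Rex Nia Lou Yul Vic Pia Tao Kai Fay Sam Eli Xiu Cyd Zoe

Visit Bo; enqueue Uma, Mae, Dee, Rex, Nia → queue [Uma, Mae, Dee, Rex, Nia]
Visit Uma; enqueue Lou → queue [Mae, Dee, Rex, Nia, Lou]
Visit Mae → queue [Dee, Rex, Nia, Lou]
Visit Dee; enqueue Yul, Vic, Pia → queue [Rex, Nia, Lou, Yul, Vic, Pia]
Visit Rex; enqueue Tao, Kai, Fay → queue [Nia, Lou, Yul, Vic, Pia, Tao, Kai, Fay]
Visit Nia; enqueue Sam, Eli, Xiu → queue [Lou, Yul, Vic, Pia, Tao, Kai, Fay, Sam, Eli, Xiu]
Visit Lou → queue [Yul, Vic, Pia, Tao, Kai, Fay, Sam, Eli, Xiu]
Visit Yul; enqueue Cyd, Zoe → queue [Vic, Pia, Tao, Kai, Fay, Sam, Eli, Xiu, Cyd, Zoe]
Visit Vic → queue [Pia, Tao, Kai, Fay, Sam, Eli, Xiu, Cyd, Zoe]
Visit Pia → queue [Tao, Kai, Fay, Sam, Eli, Xiu, Cyd, Zoe]
Visit Tao → queue [Kai, Fay, Sam, Eli, Xiu, Cyd, Zoe]
Visit Kai → queue [Fay, Sam, Eli, Xiu, Cyd, Zoe]
Visit Fay → queue [Sam, Eli, Xiu, Cyd, Zoe]
Visit Sam → queue [Eli, Xiu, Cyd, Zoe]
Visit Eli → queue [Xiu, Cyd, Zoe]
Visit Xiu → queue [Cyd, Zoe]
Visit Cyd → queue [Zoe]
Visit Zoe → queue []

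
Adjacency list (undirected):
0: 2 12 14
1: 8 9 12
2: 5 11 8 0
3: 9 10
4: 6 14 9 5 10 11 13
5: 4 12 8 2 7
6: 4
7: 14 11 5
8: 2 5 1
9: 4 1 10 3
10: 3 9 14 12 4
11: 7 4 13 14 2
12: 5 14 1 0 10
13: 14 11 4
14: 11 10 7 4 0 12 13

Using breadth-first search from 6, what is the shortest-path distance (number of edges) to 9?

2

Level 0: 6
Level 1: 4
Level 2: 5, 9, 10, 11, 13, 14
Level 3: 0, 1, 2, 3, 7, 8, 12
9 first appears at level 2.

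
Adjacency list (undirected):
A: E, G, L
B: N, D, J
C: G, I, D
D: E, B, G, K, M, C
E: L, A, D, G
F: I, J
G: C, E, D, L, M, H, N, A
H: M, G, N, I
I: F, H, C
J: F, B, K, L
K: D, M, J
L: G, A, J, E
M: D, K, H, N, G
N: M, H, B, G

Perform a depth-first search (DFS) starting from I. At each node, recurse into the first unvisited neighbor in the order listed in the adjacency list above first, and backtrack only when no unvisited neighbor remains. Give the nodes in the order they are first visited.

I, F, J, B, N, M, D, E, L, G, C, H, A, K

Visit I
I → F
F → J
J → B
B → N
N → M
M → D
D → E
E → L
L → G
G → C
G → H
G → A
D → K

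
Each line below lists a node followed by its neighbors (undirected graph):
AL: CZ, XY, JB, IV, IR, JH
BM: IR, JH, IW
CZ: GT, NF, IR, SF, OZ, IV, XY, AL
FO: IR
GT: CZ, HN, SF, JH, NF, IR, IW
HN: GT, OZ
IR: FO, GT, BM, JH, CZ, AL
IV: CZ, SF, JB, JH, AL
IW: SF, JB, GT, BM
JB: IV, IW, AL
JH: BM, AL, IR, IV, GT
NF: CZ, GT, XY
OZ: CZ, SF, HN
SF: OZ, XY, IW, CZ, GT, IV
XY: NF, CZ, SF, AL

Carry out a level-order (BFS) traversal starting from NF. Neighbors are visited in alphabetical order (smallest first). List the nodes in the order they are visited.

NF CZ GT XY AL IR IV OZ SF HN IW JH JB BM FO

Visit NF; enqueue CZ, GT, XY → queue [CZ, GT, XY]
Visit CZ; enqueue AL, IR, IV, OZ, SF → queue [GT, XY, AL, IR, IV, OZ, SF]
Visit GT; enqueue HN, IW, JH → queue [XY, AL, IR, IV, OZ, SF, HN, IW, JH]
Visit XY → queue [AL, IR, IV, OZ, SF, HN, IW, JH]
Visit AL; enqueue JB → queue [IR, IV, OZ, SF, HN, IW, JH, JB]
Visit IR; enqueue BM, FO → queue [IV, OZ, SF, HN, IW, JH, JB, BM, FO]
Visit IV → queue [OZ, SF, HN, IW, JH, JB, BM, FO]
Visit OZ → queue [SF, HN, IW, JH, JB, BM, FO]
Visit SF → queue [HN, IW, JH, JB, BM, FO]
Visit HN → queue [IW, JH, JB, BM, FO]
Visit IW → queue [JH, JB, BM, FO]
Visit JH → queue [JB, BM, FO]
Visit JB → queue [BM, FO]
Visit BM → queue [FO]
Visit FO → queue []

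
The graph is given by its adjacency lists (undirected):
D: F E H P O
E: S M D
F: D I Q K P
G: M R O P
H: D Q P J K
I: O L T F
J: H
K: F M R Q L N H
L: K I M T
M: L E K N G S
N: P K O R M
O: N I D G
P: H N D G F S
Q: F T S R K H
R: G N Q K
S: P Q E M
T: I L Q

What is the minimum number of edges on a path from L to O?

Level 0: L
Level 1: I, K, M, T
Level 2: E, F, G, H, N, O, Q, R, S
Level 3: D, J, P
O first appears at level 2.

2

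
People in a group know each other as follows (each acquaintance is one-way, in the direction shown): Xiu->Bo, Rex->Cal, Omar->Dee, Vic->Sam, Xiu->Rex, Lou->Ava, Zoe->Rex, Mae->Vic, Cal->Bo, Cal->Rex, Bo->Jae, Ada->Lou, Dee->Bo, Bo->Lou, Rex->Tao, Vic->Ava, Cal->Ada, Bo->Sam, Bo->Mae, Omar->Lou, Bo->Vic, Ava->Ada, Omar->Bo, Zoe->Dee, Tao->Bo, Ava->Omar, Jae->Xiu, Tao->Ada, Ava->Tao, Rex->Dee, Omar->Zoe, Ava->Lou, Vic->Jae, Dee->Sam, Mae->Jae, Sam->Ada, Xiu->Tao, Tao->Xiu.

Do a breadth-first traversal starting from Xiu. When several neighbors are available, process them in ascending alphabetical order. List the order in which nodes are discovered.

Xiu Bo Rex Tao Jae Lou Mae Sam Vic Cal Dee Ada Ava Omar Zoe

Visit Xiu; enqueue Bo, Rex, Tao → queue [Bo, Rex, Tao]
Visit Bo; enqueue Jae, Lou, Mae, Sam, Vic → queue [Rex, Tao, Jae, Lou, Mae, Sam, Vic]
Visit Rex; enqueue Cal, Dee → queue [Tao, Jae, Lou, Mae, Sam, Vic, Cal, Dee]
Visit Tao; enqueue Ada → queue [Jae, Lou, Mae, Sam, Vic, Cal, Dee, Ada]
Visit Jae → queue [Lou, Mae, Sam, Vic, Cal, Dee, Ada]
Visit Lou; enqueue Ava → queue [Mae, Sam, Vic, Cal, Dee, Ada, Ava]
Visit Mae → queue [Sam, Vic, Cal, Dee, Ada, Ava]
Visit Sam → queue [Vic, Cal, Dee, Ada, Ava]
Visit Vic → queue [Cal, Dee, Ada, Ava]
Visit Cal → queue [Dee, Ada, Ava]
Visit Dee → queue [Ada, Ava]
Visit Ada → queue [Ava]
Visit Ava; enqueue Omar → queue [Omar]
Visit Omar; enqueue Zoe → queue [Zoe]
Visit Zoe → queue []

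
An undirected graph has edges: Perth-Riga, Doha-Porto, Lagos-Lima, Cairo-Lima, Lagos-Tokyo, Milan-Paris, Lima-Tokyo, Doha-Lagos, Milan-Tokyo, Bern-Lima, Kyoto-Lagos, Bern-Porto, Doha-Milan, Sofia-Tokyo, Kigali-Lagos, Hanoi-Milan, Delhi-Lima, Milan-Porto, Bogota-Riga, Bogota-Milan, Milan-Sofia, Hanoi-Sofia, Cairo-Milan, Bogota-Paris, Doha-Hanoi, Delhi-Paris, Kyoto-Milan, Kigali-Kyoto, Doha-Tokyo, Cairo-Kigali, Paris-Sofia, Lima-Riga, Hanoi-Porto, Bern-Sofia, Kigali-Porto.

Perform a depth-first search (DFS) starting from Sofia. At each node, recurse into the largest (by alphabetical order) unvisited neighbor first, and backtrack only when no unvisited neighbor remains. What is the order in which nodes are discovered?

Sofia → Tokyo → Milan → Porto → Kigali → Lagos → Lima → Riga → Perth → Bogota → Paris → Delhi → Cairo → Bern → Kyoto → Doha → Hanoi

Visit Sofia
Sofia → Tokyo
Tokyo → Milan
Milan → Porto
Porto → Kigali
Kigali → Lagos
Lagos → Lima
Lima → Riga
Riga → Perth
Riga → Bogota
Bogota → Paris
Paris → Delhi
Lima → Cairo
Lima → Bern
Lagos → Kyoto
Lagos → Doha
Doha → Hanoi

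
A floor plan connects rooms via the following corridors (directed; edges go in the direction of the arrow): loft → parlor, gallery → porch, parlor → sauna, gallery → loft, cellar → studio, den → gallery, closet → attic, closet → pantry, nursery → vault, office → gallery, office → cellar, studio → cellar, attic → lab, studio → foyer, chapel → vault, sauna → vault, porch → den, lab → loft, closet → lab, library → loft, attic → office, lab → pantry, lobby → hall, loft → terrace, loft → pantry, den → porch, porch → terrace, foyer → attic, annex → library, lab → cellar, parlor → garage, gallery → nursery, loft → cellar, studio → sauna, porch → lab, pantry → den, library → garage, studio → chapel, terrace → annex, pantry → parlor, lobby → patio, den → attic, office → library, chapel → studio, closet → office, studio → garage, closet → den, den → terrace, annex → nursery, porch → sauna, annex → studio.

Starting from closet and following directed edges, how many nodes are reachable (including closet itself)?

BFS from closet visits: closet, attic, den, lab, office, pantry, gallery, porch, terrace, cellar, loft, library, parlor, nursery, sauna, annex, studio, garage, vault, chapel, foyer
Reachable nodes: 21 of 24 total.

21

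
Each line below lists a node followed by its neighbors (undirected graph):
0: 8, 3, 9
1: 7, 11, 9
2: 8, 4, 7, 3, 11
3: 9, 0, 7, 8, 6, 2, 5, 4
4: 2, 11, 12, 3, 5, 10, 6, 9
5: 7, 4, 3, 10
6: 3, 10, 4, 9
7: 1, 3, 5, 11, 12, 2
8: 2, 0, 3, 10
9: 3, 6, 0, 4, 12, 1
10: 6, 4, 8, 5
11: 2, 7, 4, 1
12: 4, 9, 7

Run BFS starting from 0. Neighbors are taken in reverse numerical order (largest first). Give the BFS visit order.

Visit 0; enqueue 9, 8, 3 → queue [9, 8, 3]
Visit 9; enqueue 12, 6, 4, 1 → queue [8, 3, 12, 6, 4, 1]
Visit 8; enqueue 10, 2 → queue [3, 12, 6, 4, 1, 10, 2]
Visit 3; enqueue 7, 5 → queue [12, 6, 4, 1, 10, 2, 7, 5]
Visit 12 → queue [6, 4, 1, 10, 2, 7, 5]
Visit 6 → queue [4, 1, 10, 2, 7, 5]
Visit 4; enqueue 11 → queue [1, 10, 2, 7, 5, 11]
Visit 1 → queue [10, 2, 7, 5, 11]
Visit 10 → queue [2, 7, 5, 11]
Visit 2 → queue [7, 5, 11]
Visit 7 → queue [5, 11]
Visit 5 → queue [11]
Visit 11 → queue []

0, 9, 8, 3, 12, 6, 4, 1, 10, 2, 7, 5, 11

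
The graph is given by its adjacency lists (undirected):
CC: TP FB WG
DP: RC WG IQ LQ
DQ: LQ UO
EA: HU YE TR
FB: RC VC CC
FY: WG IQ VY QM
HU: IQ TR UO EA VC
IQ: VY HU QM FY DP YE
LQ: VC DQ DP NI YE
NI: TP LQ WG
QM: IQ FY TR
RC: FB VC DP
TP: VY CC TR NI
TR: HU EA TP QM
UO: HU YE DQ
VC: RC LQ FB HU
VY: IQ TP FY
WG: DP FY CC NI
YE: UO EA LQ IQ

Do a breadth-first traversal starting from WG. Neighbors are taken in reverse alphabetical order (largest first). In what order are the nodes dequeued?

Visit WG; enqueue NI, FY, DP, CC → queue [NI, FY, DP, CC]
Visit NI; enqueue TP, LQ → queue [FY, DP, CC, TP, LQ]
Visit FY; enqueue VY, QM, IQ → queue [DP, CC, TP, LQ, VY, QM, IQ]
Visit DP; enqueue RC → queue [CC, TP, LQ, VY, QM, IQ, RC]
Visit CC; enqueue FB → queue [TP, LQ, VY, QM, IQ, RC, FB]
Visit TP; enqueue TR → queue [LQ, VY, QM, IQ, RC, FB, TR]
Visit LQ; enqueue YE, VC, DQ → queue [VY, QM, IQ, RC, FB, TR, YE, VC, DQ]
Visit VY → queue [QM, IQ, RC, FB, TR, YE, VC, DQ]
Visit QM → queue [IQ, RC, FB, TR, YE, VC, DQ]
Visit IQ; enqueue HU → queue [RC, FB, TR, YE, VC, DQ, HU]
Visit RC → queue [FB, TR, YE, VC, DQ, HU]
Visit FB → queue [TR, YE, VC, DQ, HU]
Visit TR; enqueue EA → queue [YE, VC, DQ, HU, EA]
Visit YE; enqueue UO → queue [VC, DQ, HU, EA, UO]
Visit VC → queue [DQ, HU, EA, UO]
Visit DQ → queue [HU, EA, UO]
Visit HU → queue [EA, UO]
Visit EA → queue [UO]
Visit UO → queue []

WG, NI, FY, DP, CC, TP, LQ, VY, QM, IQ, RC, FB, TR, YE, VC, DQ, HU, EA, UO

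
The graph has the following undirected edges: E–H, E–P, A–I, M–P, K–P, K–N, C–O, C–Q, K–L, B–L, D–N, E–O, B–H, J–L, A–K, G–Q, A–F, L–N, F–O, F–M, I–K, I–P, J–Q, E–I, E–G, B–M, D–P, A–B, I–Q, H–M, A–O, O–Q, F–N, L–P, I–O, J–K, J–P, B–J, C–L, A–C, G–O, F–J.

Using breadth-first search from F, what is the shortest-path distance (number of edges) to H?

Level 0: F
Level 1: A, J, M, N, O
Level 2: B, C, D, E, G, H, I, K, L, P, Q
H first appears at level 2.

2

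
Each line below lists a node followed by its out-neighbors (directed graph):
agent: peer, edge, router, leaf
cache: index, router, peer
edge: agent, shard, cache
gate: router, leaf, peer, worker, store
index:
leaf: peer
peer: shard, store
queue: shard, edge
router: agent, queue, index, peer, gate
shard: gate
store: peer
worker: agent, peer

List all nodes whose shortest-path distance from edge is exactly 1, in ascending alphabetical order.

agent, cache, shard

Level 0: edge
Level 1: agent, cache, shard
Level 2: gate, index, leaf, peer, router
Level 3: queue, store, worker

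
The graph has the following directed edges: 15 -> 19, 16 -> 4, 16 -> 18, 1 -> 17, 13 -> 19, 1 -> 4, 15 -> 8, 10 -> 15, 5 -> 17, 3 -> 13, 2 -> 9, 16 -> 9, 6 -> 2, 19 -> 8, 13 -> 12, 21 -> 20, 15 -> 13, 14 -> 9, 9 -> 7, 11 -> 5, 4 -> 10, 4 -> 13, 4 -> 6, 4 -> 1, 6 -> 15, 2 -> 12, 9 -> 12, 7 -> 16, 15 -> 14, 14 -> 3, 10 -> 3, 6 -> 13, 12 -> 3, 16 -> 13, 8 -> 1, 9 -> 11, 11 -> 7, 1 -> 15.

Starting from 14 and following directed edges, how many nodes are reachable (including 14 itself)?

19

BFS from 14 visits: 14, 3, 9, 13, 7, 11, 12, 19, 16, 5, 8, 4, 18, 17, 1, 6, 10, 15, 2
Reachable nodes: 19 of 21 total.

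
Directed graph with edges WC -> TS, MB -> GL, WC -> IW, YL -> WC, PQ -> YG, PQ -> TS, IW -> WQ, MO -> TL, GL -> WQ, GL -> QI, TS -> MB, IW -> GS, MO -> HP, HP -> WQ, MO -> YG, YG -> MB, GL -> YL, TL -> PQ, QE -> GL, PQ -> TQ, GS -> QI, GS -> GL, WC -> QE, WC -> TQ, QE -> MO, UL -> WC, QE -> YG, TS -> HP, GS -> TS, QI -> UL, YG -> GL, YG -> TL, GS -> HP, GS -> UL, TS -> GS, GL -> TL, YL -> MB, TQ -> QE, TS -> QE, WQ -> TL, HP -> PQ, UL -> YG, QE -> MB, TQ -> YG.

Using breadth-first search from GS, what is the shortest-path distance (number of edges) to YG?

2

Level 0: GS
Level 1: GL, HP, QI, TS, UL
Level 2: MB, PQ, QE, TL, WC, WQ, YG, YL
Level 3: IW, MO, TQ
YG first appears at level 2.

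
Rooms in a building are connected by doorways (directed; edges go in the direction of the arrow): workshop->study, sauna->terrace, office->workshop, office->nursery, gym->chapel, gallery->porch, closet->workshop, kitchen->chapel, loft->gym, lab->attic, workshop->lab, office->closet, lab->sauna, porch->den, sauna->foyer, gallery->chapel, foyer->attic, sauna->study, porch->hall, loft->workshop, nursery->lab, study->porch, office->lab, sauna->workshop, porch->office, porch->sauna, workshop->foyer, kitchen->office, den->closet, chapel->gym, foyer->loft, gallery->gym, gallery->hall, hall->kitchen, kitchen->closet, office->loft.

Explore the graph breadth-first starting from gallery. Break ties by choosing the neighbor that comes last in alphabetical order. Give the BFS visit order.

gallery -> porch -> hall -> gym -> chapel -> sauna -> office -> den -> kitchen -> workshop -> terrace -> study -> foyer -> nursery -> loft -> lab -> closet -> attic

Visit gallery; enqueue porch, hall, gym, chapel → queue [porch, hall, gym, chapel]
Visit porch; enqueue sauna, office, den → queue [hall, gym, chapel, sauna, office, den]
Visit hall; enqueue kitchen → queue [gym, chapel, sauna, office, den, kitchen]
Visit gym → queue [chapel, sauna, office, den, kitchen]
Visit chapel → queue [sauna, office, den, kitchen]
Visit sauna; enqueue workshop, terrace, study, foyer → queue [office, den, kitchen, workshop, terrace, study, foyer]
Visit office; enqueue nursery, loft, lab, closet → queue [den, kitchen, workshop, terrace, study, foyer, nursery, loft, lab, closet]
Visit den → queue [kitchen, workshop, terrace, study, foyer, nursery, loft, lab, closet]
Visit kitchen → queue [workshop, terrace, study, foyer, nursery, loft, lab, closet]
Visit workshop → queue [terrace, study, foyer, nursery, loft, lab, closet]
Visit terrace → queue [study, foyer, nursery, loft, lab, closet]
Visit study → queue [foyer, nursery, loft, lab, closet]
Visit foyer; enqueue attic → queue [nursery, loft, lab, closet, attic]
Visit nursery → queue [loft, lab, closet, attic]
Visit loft → queue [lab, closet, attic]
Visit lab → queue [closet, attic]
Visit closet → queue [attic]
Visit attic → queue []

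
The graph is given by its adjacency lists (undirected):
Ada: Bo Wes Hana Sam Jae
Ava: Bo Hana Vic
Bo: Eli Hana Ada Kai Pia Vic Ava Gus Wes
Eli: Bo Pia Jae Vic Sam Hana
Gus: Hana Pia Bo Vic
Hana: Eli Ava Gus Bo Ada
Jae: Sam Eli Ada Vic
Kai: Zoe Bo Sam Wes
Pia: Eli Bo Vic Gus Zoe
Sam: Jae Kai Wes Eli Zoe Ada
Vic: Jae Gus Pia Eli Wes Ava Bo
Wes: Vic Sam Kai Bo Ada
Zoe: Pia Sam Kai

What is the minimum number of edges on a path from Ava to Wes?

Level 0: Ava
Level 1: Bo, Hana, Vic
Level 2: Ada, Eli, Gus, Jae, Kai, Pia, Wes
Level 3: Sam, Zoe
Wes first appears at level 2.

2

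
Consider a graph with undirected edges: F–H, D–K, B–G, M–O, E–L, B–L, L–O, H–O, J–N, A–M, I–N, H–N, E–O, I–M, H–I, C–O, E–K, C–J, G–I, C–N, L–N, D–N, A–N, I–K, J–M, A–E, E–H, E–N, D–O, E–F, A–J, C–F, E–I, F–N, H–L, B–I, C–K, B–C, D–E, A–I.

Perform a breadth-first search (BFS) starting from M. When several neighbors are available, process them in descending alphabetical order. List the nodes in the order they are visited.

Visit M; enqueue O, J, I, A → queue [O, J, I, A]
Visit O; enqueue L, H, E, D, C → queue [J, I, A, L, H, E, D, C]
Visit J; enqueue N → queue [I, A, L, H, E, D, C, N]
Visit I; enqueue K, G, B → queue [A, L, H, E, D, C, N, K, G, B]
Visit A → queue [L, H, E, D, C, N, K, G, B]
Visit L → queue [H, E, D, C, N, K, G, B]
Visit H; enqueue F → queue [E, D, C, N, K, G, B, F]
Visit E → queue [D, C, N, K, G, B, F]
Visit D → queue [C, N, K, G, B, F]
Visit C → queue [N, K, G, B, F]
Visit N → queue [K, G, B, F]
Visit K → queue [G, B, F]
Visit G → queue [B, F]
Visit B → queue [F]
Visit F → queue []

M -> O -> J -> I -> A -> L -> H -> E -> D -> C -> N -> K -> G -> B -> F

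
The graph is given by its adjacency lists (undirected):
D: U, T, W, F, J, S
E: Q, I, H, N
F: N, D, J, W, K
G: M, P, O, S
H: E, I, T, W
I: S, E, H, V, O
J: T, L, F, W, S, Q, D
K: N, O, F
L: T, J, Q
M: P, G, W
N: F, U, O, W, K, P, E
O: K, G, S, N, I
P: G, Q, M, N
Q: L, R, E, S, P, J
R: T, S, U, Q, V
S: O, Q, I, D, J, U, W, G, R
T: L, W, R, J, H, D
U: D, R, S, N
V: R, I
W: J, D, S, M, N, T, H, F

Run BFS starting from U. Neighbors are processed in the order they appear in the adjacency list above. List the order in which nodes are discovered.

U, D, R, S, N, T, W, F, J, Q, V, O, I, G, K, P, E, L, H, M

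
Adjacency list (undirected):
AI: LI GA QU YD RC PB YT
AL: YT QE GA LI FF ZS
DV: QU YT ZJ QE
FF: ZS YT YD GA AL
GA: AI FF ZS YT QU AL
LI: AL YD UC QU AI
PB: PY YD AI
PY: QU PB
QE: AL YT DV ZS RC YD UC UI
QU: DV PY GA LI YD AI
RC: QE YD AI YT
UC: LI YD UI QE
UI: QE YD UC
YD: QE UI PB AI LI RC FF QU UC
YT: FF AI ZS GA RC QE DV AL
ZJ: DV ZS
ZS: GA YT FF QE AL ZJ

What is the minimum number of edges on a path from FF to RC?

2

Level 0: FF
Level 1: AL, GA, YD, YT, ZS
Level 2: AI, DV, LI, PB, QE, QU, RC, UC, UI, ZJ
Level 3: PY
RC first appears at level 2.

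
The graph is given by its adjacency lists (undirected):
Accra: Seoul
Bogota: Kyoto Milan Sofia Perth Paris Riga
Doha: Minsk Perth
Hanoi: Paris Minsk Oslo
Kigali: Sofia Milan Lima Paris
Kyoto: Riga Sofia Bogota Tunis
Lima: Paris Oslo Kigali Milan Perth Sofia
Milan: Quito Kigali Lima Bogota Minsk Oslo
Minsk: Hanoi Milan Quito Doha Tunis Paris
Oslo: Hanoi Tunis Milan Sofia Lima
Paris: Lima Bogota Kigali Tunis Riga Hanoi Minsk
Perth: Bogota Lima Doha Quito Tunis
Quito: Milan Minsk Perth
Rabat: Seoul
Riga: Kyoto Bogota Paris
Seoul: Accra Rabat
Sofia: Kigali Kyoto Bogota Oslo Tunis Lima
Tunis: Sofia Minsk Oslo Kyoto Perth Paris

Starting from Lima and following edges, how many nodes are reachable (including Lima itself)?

15

BFS from Lima visits: Lima, Paris, Oslo, Kigali, Milan, Perth, Sofia, Bogota, Tunis, Riga, Hanoi, Minsk, Quito, Doha, Kyoto
Reachable nodes: 15 of 18 total.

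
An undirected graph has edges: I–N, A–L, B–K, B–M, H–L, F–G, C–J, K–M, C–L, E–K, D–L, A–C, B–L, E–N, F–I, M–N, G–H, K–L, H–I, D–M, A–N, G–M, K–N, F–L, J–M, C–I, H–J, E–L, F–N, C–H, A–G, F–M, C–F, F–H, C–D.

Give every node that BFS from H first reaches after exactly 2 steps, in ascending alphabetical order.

Level 0: H
Level 1: C, F, G, I, J, L
Level 2: A, B, D, E, K, M, N

A, B, D, E, K, M, N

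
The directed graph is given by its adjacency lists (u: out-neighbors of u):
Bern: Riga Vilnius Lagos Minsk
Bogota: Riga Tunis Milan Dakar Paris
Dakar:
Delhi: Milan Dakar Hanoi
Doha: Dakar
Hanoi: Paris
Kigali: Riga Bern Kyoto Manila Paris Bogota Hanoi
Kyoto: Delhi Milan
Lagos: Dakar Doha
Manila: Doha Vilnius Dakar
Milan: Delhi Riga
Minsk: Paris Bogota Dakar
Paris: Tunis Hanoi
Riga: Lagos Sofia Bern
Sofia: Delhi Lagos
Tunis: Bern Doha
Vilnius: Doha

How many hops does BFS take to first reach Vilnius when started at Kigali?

2

Level 0: Kigali
Level 1: Bern, Bogota, Hanoi, Kyoto, Manila, Paris, Riga
Level 2: Dakar, Delhi, Doha, Lagos, Milan, Minsk, Sofia, Tunis, Vilnius
Vilnius first appears at level 2.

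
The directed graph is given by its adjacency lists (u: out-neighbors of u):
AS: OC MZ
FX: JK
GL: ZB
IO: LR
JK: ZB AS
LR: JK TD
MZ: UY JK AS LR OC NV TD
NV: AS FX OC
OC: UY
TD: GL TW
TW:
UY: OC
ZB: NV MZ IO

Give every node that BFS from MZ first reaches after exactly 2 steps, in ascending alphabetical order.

Level 0: MZ
Level 1: AS, JK, LR, NV, OC, TD, UY
Level 2: FX, GL, TW, ZB
Level 3: IO

FX, GL, TW, ZB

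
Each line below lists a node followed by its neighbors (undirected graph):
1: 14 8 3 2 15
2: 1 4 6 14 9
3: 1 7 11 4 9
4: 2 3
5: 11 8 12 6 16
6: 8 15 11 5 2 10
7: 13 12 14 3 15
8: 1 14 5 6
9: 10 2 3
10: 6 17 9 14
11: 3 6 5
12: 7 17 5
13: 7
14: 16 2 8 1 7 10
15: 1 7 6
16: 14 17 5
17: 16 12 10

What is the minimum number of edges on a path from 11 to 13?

3

Level 0: 11
Level 1: 3, 5, 6
Level 2: 1, 2, 4, 7, 8, 9, 10, 12, 15, 16
Level 3: 13, 14, 17
13 first appears at level 3.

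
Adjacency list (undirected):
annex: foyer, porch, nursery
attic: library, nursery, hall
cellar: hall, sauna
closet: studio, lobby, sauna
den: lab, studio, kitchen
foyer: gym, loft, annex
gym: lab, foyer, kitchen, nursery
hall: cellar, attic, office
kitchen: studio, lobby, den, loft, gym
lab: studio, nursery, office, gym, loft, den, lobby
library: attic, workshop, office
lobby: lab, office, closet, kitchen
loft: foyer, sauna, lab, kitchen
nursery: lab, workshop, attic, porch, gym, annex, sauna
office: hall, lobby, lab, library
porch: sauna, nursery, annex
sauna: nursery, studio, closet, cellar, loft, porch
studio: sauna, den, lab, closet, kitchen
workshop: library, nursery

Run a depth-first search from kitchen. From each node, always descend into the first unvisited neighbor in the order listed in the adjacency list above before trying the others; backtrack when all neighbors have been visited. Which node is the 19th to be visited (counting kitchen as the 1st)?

Visit kitchen
kitchen → studio
studio → sauna
sauna → nursery
nursery → lab
lab → office
office → hall
hall → cellar
hall → attic
attic → library
library → workshop
office → lobby
lobby → closet
lab → gym
gym → foyer
foyer → loft
foyer → annex
annex → porch
lab → den

Visit order: kitchen, studio, sauna, nursery, lab, office, hall, cellar, attic, library, workshop, lobby, closet, gym, foyer, loft, annex, porch, den

den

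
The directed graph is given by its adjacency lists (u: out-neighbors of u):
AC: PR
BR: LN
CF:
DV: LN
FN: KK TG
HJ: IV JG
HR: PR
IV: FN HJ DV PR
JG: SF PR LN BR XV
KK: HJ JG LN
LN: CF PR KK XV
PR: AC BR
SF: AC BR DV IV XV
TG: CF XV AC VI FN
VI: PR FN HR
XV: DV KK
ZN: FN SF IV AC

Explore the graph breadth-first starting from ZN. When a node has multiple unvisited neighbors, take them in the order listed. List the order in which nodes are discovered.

Visit ZN; enqueue FN, SF, IV, AC → queue [FN, SF, IV, AC]
Visit FN; enqueue KK, TG → queue [SF, IV, AC, KK, TG]
Visit SF; enqueue BR, DV, XV → queue [IV, AC, KK, TG, BR, DV, XV]
Visit IV; enqueue HJ, PR → queue [AC, KK, TG, BR, DV, XV, HJ, PR]
Visit AC → queue [KK, TG, BR, DV, XV, HJ, PR]
Visit KK; enqueue JG, LN → queue [TG, BR, DV, XV, HJ, PR, JG, LN]
Visit TG; enqueue CF, VI → queue [BR, DV, XV, HJ, PR, JG, LN, CF, VI]
Visit BR → queue [DV, XV, HJ, PR, JG, LN, CF, VI]
Visit DV → queue [XV, HJ, PR, JG, LN, CF, VI]
Visit XV → queue [HJ, PR, JG, LN, CF, VI]
Visit HJ → queue [PR, JG, LN, CF, VI]
Visit PR → queue [JG, LN, CF, VI]
Visit JG → queue [LN, CF, VI]
Visit LN → queue [CF, VI]
Visit CF → queue [VI]
Visit VI; enqueue HR → queue [HR]
Visit HR → queue []

ZN FN SF IV AC KK TG BR DV XV HJ PR JG LN CF VI HR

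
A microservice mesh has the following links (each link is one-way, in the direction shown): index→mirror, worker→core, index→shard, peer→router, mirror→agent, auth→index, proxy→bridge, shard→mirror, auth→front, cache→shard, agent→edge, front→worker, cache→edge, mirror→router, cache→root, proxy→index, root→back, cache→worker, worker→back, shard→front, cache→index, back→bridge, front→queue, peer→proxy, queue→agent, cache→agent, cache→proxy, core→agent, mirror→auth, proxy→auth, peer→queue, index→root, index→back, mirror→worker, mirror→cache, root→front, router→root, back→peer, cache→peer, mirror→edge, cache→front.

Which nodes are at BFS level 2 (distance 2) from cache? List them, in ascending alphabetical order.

Level 0: cache
Level 1: agent, edge, front, index, peer, proxy, root, shard, worker
Level 2: auth, back, bridge, core, mirror, queue, router

auth, back, bridge, core, mirror, queue, router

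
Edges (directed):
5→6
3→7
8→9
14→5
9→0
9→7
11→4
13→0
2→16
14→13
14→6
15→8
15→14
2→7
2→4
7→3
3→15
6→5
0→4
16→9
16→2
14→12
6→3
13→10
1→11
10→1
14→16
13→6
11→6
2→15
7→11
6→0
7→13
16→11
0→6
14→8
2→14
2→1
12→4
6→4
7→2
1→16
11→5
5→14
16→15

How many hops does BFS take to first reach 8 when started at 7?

Level 0: 7
Level 1: 2, 3, 11, 13
Level 2: 0, 1, 4, 5, 6, 10, 14, 15, 16
Level 3: 8, 9, 12
8 first appears at level 3.

3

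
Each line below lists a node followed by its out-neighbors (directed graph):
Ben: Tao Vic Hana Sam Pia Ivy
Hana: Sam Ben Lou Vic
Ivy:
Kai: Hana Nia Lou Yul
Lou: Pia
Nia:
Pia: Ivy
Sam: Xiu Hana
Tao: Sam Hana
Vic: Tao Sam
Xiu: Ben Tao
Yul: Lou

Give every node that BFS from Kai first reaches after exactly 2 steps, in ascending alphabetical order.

Level 0: Kai
Level 1: Hana, Lou, Nia, Yul
Level 2: Ben, Pia, Sam, Vic
Level 3: Ivy, Tao, Xiu

Ben, Pia, Sam, Vic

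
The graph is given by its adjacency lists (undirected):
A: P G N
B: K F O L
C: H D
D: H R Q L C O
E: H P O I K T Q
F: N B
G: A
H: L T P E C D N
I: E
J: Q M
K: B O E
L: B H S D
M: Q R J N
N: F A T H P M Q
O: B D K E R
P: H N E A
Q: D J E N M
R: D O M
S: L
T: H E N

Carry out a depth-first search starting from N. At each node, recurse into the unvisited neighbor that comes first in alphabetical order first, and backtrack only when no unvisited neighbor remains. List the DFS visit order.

N -> A -> G -> P -> E -> H -> C -> D -> L -> B -> F -> K -> O -> R -> M -> J -> Q -> S -> T -> I

Visit N
N → A
A → G
A → P
P → E
E → H
H → C
C → D
D → L
L → B
B → F
B → K
K → O
O → R
R → M
M → J
J → Q
L → S
H → T
E → I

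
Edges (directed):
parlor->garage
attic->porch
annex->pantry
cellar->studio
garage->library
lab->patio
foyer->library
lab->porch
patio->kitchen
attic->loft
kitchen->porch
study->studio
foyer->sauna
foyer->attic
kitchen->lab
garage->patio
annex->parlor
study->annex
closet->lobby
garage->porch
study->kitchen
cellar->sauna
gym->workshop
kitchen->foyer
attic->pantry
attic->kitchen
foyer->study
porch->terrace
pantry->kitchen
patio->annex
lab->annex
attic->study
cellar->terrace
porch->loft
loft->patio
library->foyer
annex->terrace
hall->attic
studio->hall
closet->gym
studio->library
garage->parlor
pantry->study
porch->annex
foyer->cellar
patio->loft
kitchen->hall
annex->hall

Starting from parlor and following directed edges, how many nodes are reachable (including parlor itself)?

18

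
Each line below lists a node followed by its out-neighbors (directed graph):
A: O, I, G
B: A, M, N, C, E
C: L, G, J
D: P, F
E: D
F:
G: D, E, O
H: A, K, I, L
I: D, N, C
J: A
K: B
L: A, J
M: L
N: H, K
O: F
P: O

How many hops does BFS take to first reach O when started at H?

Level 0: H
Level 1: A, I, K, L
Level 2: B, C, D, G, J, N, O
Level 3: E, F, M, P
O first appears at level 2.

2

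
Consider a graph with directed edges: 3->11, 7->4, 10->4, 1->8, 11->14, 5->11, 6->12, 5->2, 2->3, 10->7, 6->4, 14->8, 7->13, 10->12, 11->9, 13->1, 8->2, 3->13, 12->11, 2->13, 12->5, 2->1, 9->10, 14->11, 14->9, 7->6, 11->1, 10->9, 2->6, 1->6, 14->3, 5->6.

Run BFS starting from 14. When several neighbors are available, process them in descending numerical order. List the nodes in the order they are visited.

Visit 14; enqueue 11, 9, 8, 3 → queue [11, 9, 8, 3]
Visit 11; enqueue 1 → queue [9, 8, 3, 1]
Visit 9; enqueue 10 → queue [8, 3, 1, 10]
Visit 8; enqueue 2 → queue [3, 1, 10, 2]
Visit 3; enqueue 13 → queue [1, 10, 2, 13]
Visit 1; enqueue 6 → queue [10, 2, 13, 6]
Visit 10; enqueue 12, 7, 4 → queue [2, 13, 6, 12, 7, 4]
Visit 2 → queue [13, 6, 12, 7, 4]
Visit 13 → queue [6, 12, 7, 4]
Visit 6 → queue [12, 7, 4]
Visit 12; enqueue 5 → queue [7, 4, 5]
Visit 7 → queue [4, 5]
Visit 4 → queue [5]
Visit 5 → queue []

14, 11, 9, 8, 3, 1, 10, 2, 13, 6, 12, 7, 4, 5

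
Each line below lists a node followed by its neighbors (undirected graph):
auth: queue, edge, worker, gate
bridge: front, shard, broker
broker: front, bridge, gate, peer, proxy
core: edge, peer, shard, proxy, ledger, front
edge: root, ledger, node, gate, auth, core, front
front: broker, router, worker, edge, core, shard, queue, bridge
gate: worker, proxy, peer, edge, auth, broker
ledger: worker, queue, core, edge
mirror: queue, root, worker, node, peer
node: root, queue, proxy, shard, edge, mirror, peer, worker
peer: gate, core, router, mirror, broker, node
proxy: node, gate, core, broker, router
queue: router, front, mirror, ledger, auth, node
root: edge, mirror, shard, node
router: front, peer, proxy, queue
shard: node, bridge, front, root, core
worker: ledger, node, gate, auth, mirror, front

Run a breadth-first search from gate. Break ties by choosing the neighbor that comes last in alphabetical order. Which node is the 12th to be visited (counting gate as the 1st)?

router

Visit gate; enqueue worker, proxy, peer, edge, broker, auth → queue [worker, proxy, peer, edge, broker, auth]
Visit worker; enqueue node, mirror, ledger, front → queue [proxy, peer, edge, broker, auth, node, mirror, ledger, front]
Visit proxy; enqueue router, core → queue [peer, edge, broker, auth, node, mirror, ledger, front, router, core]
Visit peer → queue [edge, broker, auth, node, mirror, ledger, front, router, core]
Visit edge; enqueue root → queue [broker, auth, node, mirror, ledger, front, router, core, root]
Visit broker; enqueue bridge → queue [auth, node, mirror, ledger, front, router, core, root, bridge]
Visit auth; enqueue queue → queue [node, mirror, ledger, front, router, core, root, bridge, queue]
Visit node; enqueue shard → queue [mirror, ledger, front, router, core, root, bridge, queue, shard]
Visit mirror → queue [ledger, front, router, core, root, bridge, queue, shard]
Visit ledger → queue [front, router, core, root, bridge, queue, shard]
Visit front → queue [router, core, root, bridge, queue, shard]
Visit router → queue [core, root, bridge, queue, shard]
Visit core → queue [root, bridge, queue, shard]
Visit root → queue [bridge, queue, shard]
Visit bridge → queue [queue, shard]
Visit queue → queue [shard]
Visit shard → queue []

Visit order: gate, worker, proxy, peer, edge, broker, auth, node, mirror, ledger, front, router, core, root, bridge, queue, shard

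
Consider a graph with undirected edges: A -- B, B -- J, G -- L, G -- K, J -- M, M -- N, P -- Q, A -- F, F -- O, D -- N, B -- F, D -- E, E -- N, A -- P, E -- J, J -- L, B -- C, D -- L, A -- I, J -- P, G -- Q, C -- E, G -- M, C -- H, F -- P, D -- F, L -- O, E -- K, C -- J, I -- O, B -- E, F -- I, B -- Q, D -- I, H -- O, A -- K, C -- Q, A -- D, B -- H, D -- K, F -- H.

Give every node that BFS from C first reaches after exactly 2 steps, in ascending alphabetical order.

A, D, F, G, K, L, M, N, O, P

Level 0: C
Level 1: B, E, H, J, Q
Level 2: A, D, F, G, K, L, M, N, O, P
Level 3: I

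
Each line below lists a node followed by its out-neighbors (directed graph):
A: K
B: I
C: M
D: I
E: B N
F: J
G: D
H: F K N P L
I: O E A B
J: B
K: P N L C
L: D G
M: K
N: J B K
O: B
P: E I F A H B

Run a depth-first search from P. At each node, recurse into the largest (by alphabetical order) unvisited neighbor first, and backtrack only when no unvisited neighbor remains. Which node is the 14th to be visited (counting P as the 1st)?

A

Visit P
P → I
I → O
O → B
I → E
E → N
N → K
K → L
L → G
G → D
K → C
C → M
N → J
I → A
P → H
H → F

Visit order: P, I, O, B, E, N, K, L, G, D, C, M, J, A, H, F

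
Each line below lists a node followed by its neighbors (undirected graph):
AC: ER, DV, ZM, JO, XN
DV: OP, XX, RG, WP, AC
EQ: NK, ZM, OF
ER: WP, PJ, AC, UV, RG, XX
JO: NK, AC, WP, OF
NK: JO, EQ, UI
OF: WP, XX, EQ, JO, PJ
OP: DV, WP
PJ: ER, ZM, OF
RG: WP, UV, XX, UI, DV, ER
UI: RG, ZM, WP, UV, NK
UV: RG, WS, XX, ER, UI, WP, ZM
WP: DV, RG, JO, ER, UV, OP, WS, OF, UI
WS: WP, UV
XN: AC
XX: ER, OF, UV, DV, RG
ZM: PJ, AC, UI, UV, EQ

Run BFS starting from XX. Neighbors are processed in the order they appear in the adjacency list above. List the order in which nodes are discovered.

Visit XX; enqueue ER, OF, UV, DV, RG → queue [ER, OF, UV, DV, RG]
Visit ER; enqueue WP, PJ, AC → queue [OF, UV, DV, RG, WP, PJ, AC]
Visit OF; enqueue EQ, JO → queue [UV, DV, RG, WP, PJ, AC, EQ, JO]
Visit UV; enqueue WS, UI, ZM → queue [DV, RG, WP, PJ, AC, EQ, JO, WS, UI, ZM]
Visit DV; enqueue OP → queue [RG, WP, PJ, AC, EQ, JO, WS, UI, ZM, OP]
Visit RG → queue [WP, PJ, AC, EQ, JO, WS, UI, ZM, OP]
Visit WP → queue [PJ, AC, EQ, JO, WS, UI, ZM, OP]
Visit PJ → queue [AC, EQ, JO, WS, UI, ZM, OP]
Visit AC; enqueue XN → queue [EQ, JO, WS, UI, ZM, OP, XN]
Visit EQ; enqueue NK → queue [JO, WS, UI, ZM, OP, XN, NK]
Visit JO → queue [WS, UI, ZM, OP, XN, NK]
Visit WS → queue [UI, ZM, OP, XN, NK]
Visit UI → queue [ZM, OP, XN, NK]
Visit ZM → queue [OP, XN, NK]
Visit OP → queue [XN, NK]
Visit XN → queue [NK]
Visit NK → queue []

XX -> ER -> OF -> UV -> DV -> RG -> WP -> PJ -> AC -> EQ -> JO -> WS -> UI -> ZM -> OP -> XN -> NK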